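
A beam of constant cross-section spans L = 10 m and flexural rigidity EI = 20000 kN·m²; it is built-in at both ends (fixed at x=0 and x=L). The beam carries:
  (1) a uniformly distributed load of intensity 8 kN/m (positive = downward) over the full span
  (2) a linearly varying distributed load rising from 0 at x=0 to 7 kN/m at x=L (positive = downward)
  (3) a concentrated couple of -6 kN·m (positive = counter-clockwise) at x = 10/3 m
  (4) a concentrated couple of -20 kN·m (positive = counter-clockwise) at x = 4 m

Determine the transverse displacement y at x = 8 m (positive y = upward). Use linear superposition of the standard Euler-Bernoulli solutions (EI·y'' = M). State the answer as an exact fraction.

y(8) = -869/125000 m

Load 1 — uniform load w=8 kN/m over full span:
  y_1 = -wx²(L-x)²/(24EI) = -8·8²·(10-8)²/(24·20000) = -8/1875 m
Load 2 — triangular load w₀=7 kN/m (0→w₀ over full span):
  y_2 = -w₀x²(L-x)²(x+2L)/(120LEI) = -7·8²·(10-8)²·(8+2·10)/(120·10·20000) = -98/46875 m
Load 3 — applied couple M₀=-6 kN·m at a=10/3 m (b=L-a=20/3):
  y_3 = (R_Ax³/6 - M_Ax²/2 - M₀(x-a)²/2)/EI  [x>a] with R_A=-4/5, M_A=0 = ((-4/5)·8³/6 - 0·8²/2 - (-6)·(8-(10/3))²/2)/20000 = -11/75000 m
Load 4 — applied couple M₀=-20 kN·m at a=4 m (b=L-a=6):
  y_4 = (R_Ax³/6 - M_Ax²/2 - M₀(x-a)²/2)/EI  [x>a] with R_A=-72/25, M_A=-12/5 = ((-72/25)·8³/6 - (-12/5)·8²/2 - (-20)·(8-4)²/2)/20000 = -7/15625 m
Superposition: y = Σ y_i = -869/125000 m ≈ -0.006952 m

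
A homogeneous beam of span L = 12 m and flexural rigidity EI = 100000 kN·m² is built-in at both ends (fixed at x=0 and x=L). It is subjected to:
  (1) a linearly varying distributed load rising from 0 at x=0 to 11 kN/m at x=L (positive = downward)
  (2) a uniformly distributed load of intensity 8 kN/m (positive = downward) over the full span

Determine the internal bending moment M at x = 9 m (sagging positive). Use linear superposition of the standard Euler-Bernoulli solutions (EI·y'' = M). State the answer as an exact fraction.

M(9) = 1041/40 kN·m

Load 1 — triangular load w₀=11 kN/m (0→w₀ over full span):
  M_1 = 3w₀Lx/20 - w₀L²/30 - w₀x³/(6L) = 3·11·12·9/20 - 11·12²/30 - 11·9³/(6·12) = 561/40 kN·m
Load 2 — uniform load w=8 kN/m over full span:
  M_2 = wLx/2 - wL²/12 - wx²/2 = 8·12·9/2 - 8·12²/12 - 8·9²/2 = 12 kN·m
Superposition: M = Σ M_i = 1041/40 kN·m ≈ 26.025000 kN·m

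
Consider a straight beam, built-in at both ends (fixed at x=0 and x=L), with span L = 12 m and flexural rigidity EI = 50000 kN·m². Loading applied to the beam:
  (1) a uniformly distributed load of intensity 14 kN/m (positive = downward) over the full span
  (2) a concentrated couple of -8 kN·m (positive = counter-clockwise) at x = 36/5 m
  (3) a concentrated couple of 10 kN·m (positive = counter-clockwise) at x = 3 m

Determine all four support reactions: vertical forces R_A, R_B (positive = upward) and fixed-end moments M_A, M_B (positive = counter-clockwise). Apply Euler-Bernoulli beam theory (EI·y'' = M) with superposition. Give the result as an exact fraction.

Load 1 — uniform load w=14 kN/m over full span:
  R_A = wL/2 = 14·12/2 = 84 kN
  M_A = wL²/12 = 14·12²/12 = 168 kN·m
  R_B = wL/2 = 14·12/2 = 84 kN
  M_B = -wL²/12 = -14·12²/12 = -168 kN·m
Load 2 — applied couple M₀=-8 kN·m at a=36/5 m (b=L-a=24/5):
  R_A = 6M₀ab/L³ = 6·(-8)·(36/5)·(24/5)/12³ = -24/25 kN
  M_A = M₀b(2a-b)/L² = (-8)·(24/5)·(2·(36/5)-(24/5))/12² = -64/25 kN·m
  R_B = -6M₀ab/L³ = -6·(-8)·(36/5)·(24/5)/12³ = 24/25 kN
  M_B = M₀a(2b-a)/L² = (-8)·(36/5)·(2·(24/5)-(36/5))/12² = -24/25 kN·m
Load 3 — applied couple M₀=10 kN·m at a=3 m (b=L-a=9):
  R_A = 6M₀ab/L³ = 6·10·3·9/12³ = 15/16 kN
  M_A = M₀b(2a-b)/L² = 10·9·(2·3-9)/12² = -15/8 kN·m
  R_B = -6M₀ab/L³ = -6·10·3·9/12³ = -15/16 kN
  M_B = M₀a(2b-a)/L² = 10·3·(2·9-3)/12² = 25/8 kN·m
Superposition: R_A = 33591/400 kN, M_A = 32713/200 kN·m, R_B = 33609/400 kN, M_B = -33167/200 kN·m

R_A = 33591/400 kN, M_A = 32713/200 kN·m, R_B = 33609/400 kN, M_B = -33167/200 kN·m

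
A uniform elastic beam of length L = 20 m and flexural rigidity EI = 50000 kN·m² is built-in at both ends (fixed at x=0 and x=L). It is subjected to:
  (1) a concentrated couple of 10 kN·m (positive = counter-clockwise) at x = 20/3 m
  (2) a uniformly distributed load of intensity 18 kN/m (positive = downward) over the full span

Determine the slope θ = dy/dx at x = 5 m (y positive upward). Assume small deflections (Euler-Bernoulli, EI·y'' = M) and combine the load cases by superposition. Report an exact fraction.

θ(5) = -67/3000 rad

Load 1 — applied couple M₀=10 kN·m at a=20/3 m (b=L-a=40/3):
  θ_1 = (R_Ax²/2 - M_Ax)/EI  [x≤a] with R_A=2/3, M_A=0 = ((2/3)·5²/2 - 0·5)/50000 = 1/6000 rad
Load 2 — uniform load w=18 kN/m over full span:
  θ_2 = -wx(L-x)(L-2x)/(12EI) = -18·5·(20-5)·(20-2·5)/(12·50000) = -9/400 rad
Superposition: θ = Σ θ_i = -67/3000 rad ≈ -0.022333 rad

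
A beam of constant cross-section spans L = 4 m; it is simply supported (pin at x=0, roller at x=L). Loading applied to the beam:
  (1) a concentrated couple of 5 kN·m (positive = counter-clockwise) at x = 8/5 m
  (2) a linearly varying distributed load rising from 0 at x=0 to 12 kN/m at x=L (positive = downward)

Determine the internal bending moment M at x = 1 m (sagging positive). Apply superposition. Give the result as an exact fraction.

M(1) = 35/4 kN·m

Load 1 — applied couple M₀=5 kN·m at a=8/5 m (b=L-a=12/5):
  M_1 = M₀x/L  [x≤a] = 5·1/4 = 5/4 kN·m
Load 2 — triangular load w₀=12 kN/m (0→w₀ over full span):
  M_2 = w₀Lx/6 - w₀x³/(6L) = 12·4·1/6 - 12·1³/(6·4) = 15/2 kN·m
Superposition: M = Σ M_i = 35/4 kN·m ≈ 8.750000 kN·m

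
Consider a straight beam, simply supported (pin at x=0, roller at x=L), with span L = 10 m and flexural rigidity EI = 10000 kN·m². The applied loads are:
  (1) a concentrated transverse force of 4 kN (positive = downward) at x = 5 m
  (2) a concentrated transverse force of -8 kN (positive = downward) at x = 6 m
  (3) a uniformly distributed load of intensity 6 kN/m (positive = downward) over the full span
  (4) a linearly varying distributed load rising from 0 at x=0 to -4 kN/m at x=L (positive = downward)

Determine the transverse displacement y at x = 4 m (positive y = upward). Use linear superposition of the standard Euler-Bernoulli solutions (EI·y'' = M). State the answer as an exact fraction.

y(4) = -8141/187500 m

Load 1 — point force P=4 kN at a=5 m (b=L-a=5):
  y_1 = -Pbx(L²-b²-x²)/(6LEI)  [x≤a] = -4·5·4·(10²-5²-4²)/(6·10·10000) = -59/7500 m
Load 2 — point force P=-8 kN at a=6 m (b=L-a=4):
  y_2 = -Pbx(L²-b²-x²)/(6LEI)  [x≤a] = -(-8)·4·4·(10²-4²-4²)/(6·10·10000) = 136/9375 m
Load 3 — uniform load w=6 kN/m over full span:
  y_3 = -wx(L³-2Lx²+x³)/(24EI) = -6·4·(10³-2·10·4²+4³)/(24·10000) = -93/1250 m
Load 4 — triangular load w₀=-4 kN/m (0→w₀ over full span):
  y_4 = -w₀x(7L⁴-10L²x²+3x⁴)/(360LEI) = -(-4)·4·(7·10⁴-10·10²·4²+3·4⁴)/(360·10·10000) = 1141/46875 m
Superposition: y = Σ y_i = -8141/187500 m ≈ -0.043419 m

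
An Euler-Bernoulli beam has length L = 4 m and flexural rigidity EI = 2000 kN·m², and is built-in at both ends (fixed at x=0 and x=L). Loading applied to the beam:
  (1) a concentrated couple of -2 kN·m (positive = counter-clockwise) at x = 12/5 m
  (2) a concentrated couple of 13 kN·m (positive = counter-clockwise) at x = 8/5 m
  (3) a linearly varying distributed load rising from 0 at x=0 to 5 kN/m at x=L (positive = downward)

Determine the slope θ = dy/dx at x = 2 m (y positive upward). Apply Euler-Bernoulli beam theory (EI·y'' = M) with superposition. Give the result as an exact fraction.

θ(2) = 107/300000 rad

Load 1 — applied couple M₀=-2 kN·m at a=12/5 m (b=L-a=8/5):
  θ_1 = (R_Ax²/2 - M_Ax)/EI  [x≤a] with R_A=-18/25, M_A=-16/25 = ((-18/25)·2²/2 - (-16/25)·2)/2000 = -1/12500 rad
Load 2 — applied couple M₀=13 kN·m at a=8/5 m (b=L-a=12/5):
  θ_2 = (R_Ax²/2 - M_Ax - M₀(x-a))/EI  [x>a] with R_A=117/25, M_A=39/25 = ((117/25)·2²/2 - (39/25)·2 - 13·(2-(8/5)))/2000 = 13/25000 rad
Load 3 — triangular load w₀=5 kN/m (0→w₀ over full span):
  θ_3 = -w₀(2x(L-x)(L-2x)(x+2L)+x²(L-x)²)/(120LEI) = -5·(2·2·(4-2)·(4-2·2)·(2+2·4)+2²·(4-2)²)/(120·4·2000) = -1/12000 rad
Superposition: θ = Σ θ_i = 107/300000 rad ≈ 0.000357 rad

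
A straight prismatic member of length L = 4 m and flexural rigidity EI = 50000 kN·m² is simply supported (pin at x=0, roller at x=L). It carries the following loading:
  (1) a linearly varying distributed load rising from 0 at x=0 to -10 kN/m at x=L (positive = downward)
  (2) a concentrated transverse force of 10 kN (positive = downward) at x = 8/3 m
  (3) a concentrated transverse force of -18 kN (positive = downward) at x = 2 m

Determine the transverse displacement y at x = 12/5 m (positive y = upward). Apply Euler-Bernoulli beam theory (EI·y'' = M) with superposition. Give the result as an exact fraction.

y(12/5) = 145223/263671875 m

Load 1 — triangular load w₀=-10 kN/m (0→w₀ over full span):
  y_1 = -w₀x(7L⁴-10L²x²+3x⁴)/(360LEI) = -(-10)·(12/5)·(7·4⁴-10·4²·(12/5)²+3·(12/5)⁴)/(360·4·50000) = 9472/29296875 m
Load 2 — point force P=10 kN at a=8/3 m (b=L-a=4/3):
  y_2 = -Pbx(L²-b²-x²)/(6LEI)  [x≤a] = -10·(4/3)·(12/5)·(4²-(4/3)²-(12/5)²)/(6·4·50000) = -476/2109375 m
Load 3 — point force P=-18 kN at a=2 m (b=L-a=2):
  y_3 = -Pa(L-x)(2Lx-a²-x²)/(6LEI)  [x>a] = -(-18)·2·(4-(12/5))·(2·4·(12/5)-2²-(12/5)²)/(6·4·50000) = 177/390625 m
Superposition: y = Σ y_i = 145223/263671875 m ≈ 0.000551 m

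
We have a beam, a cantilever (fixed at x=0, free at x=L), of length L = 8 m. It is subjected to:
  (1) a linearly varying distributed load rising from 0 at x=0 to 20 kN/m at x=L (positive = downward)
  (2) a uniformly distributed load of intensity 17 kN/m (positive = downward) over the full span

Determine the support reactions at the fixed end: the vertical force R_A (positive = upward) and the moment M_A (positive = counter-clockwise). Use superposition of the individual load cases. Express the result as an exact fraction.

R_A = 216 kN, M_A = 2912/3 kN·m

Load 1 — triangular load w₀=20 kN/m (0→w₀ over full span):
  R_A = w₀L/2 = 20·8/2 = 80 kN
  M_A = w₀L²/3 = 20·8²/3 = 1280/3 kN·m
Load 2 — uniform load w=17 kN/m over full span:
  R_A = wL = 17·8 = 136 kN
  M_A = wL²/2 = 17·8²/2 = 544 kN·m
Superposition: R_A = 216 kN, M_A = 2912/3 kN·m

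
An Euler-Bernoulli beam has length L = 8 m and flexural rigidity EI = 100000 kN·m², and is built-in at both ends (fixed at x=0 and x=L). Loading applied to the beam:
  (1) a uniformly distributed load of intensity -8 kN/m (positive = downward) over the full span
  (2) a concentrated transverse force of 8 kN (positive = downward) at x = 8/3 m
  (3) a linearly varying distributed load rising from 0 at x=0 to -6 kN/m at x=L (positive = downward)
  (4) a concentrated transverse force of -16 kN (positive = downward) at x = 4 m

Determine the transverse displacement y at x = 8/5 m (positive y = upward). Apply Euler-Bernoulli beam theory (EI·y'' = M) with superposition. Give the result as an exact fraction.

y(8/5) = 2112592/3955078125 m

Load 1 — uniform load w=-8 kN/m over full span:
  y_1 = -wx²(L-x)²/(24EI) = -(-8)·(8/5)²·(8-(8/5))²/(24·100000) = 2048/5859375 m
Load 2 — point force P=8 kN at a=8/3 m (b=L-a=16/3):
  y_2 = -Pb²x²(3aL-(3a+b)x)/(6L³EI)  [x≤a] = -8·(16/3)²·(8/5)²·(3·(8/3)·8-(3·(8/3)+(16/3))·(8/5))/(6·8³·100000) = -512/6328125 m
Load 3 — triangular load w₀=-6 kN/m (0→w₀ over full span):
  y_3 = -w₀x²(L-x)²(x+2L)/(120LEI) = -(-6)·(8/5)²·(8-(8/5))²·((8/5)+2·8)/(120·8·100000) = 5632/48828125 m
Load 4 — point force P=-16 kN at a=4 m (b=L-a=4):
  y_4 = -Pb²x²(3aL-(3a+b)x)/(6L³EI)  [x≤a] = -(-16)·4²·(8/5)²·(3·4·8-(3·4+4)·(8/5))/(6·8³·100000) = 176/1171875 m
Superposition: y = Σ y_i = 2112592/3955078125 m ≈ 0.000534 m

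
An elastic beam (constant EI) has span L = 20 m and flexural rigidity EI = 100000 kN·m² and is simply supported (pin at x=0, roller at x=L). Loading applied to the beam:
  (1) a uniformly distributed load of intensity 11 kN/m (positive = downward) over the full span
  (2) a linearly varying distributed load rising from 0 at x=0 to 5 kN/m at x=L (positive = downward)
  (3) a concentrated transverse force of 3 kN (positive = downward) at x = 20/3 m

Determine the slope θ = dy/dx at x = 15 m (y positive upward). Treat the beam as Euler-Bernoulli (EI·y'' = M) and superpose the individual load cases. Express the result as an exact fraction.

Load 1 — uniform load w=11 kN/m over full span:
  θ_1 = -w(L³-6Lx²+4x³)/(24EI) = -11·(20³-6·20·15²+4·15³)/(24·100000) = 121/4800 rad
Load 2 — triangular load w₀=5 kN/m (0→w₀ over full span):
  θ_2 = -w₀(7L⁴-30L²x²+15x⁴)/(360LEI) = -5·(7·20⁴-30·20²·15²+15·15⁴)/(360·20·100000) = 1313/230400 rad
Load 3 — point force P=3 kN at a=20/3 m (b=L-a=40/3):
  θ_3 = -Pa(2L²-6Lx+3x²+a²)/(6LEI)  [x>a] = -3·(20/3)·(2·20²-6·20·15+3·15²+(20/3)²)/(6·20·100000) = 101/216000 rad
Superposition: θ = Σ θ_i = 108431/3456000 rad ≈ 0.031375 rad

θ(15) = 108431/3456000 rad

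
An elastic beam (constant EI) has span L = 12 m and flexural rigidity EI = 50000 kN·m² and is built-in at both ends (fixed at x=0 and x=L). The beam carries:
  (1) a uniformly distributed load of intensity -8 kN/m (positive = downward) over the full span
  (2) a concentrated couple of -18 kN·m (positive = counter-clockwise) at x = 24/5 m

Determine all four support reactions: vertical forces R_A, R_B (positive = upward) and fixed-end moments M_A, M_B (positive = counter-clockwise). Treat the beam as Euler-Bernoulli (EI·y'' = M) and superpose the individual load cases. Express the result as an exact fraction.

R_A = -1254/25 kN, M_A = -2454/25 kN·m, R_B = -1146/25 kN, M_B = 2256/25 kN·m

Load 1 — uniform load w=-8 kN/m over full span:
  R_A = wL/2 = (-8)·12/2 = -48 kN
  M_A = wL²/12 = (-8)·12²/12 = -96 kN·m
  R_B = wL/2 = (-8)·12/2 = -48 kN
  M_B = -wL²/12 = -(-8)·12²/12 = 96 kN·m
Load 2 — applied couple M₀=-18 kN·m at a=24/5 m (b=L-a=36/5):
  R_A = 6M₀ab/L³ = 6·(-18)·(24/5)·(36/5)/12³ = -54/25 kN
  M_A = M₀b(2a-b)/L² = (-18)·(36/5)·(2·(24/5)-(36/5))/12² = -54/25 kN·m
  R_B = -6M₀ab/L³ = -6·(-18)·(24/5)·(36/5)/12³ = 54/25 kN
  M_B = M₀a(2b-a)/L² = (-18)·(24/5)·(2·(36/5)-(24/5))/12² = -144/25 kN·m
Superposition: R_A = -1254/25 kN, M_A = -2454/25 kN·m, R_B = -1146/25 kN, M_B = 2256/25 kN·m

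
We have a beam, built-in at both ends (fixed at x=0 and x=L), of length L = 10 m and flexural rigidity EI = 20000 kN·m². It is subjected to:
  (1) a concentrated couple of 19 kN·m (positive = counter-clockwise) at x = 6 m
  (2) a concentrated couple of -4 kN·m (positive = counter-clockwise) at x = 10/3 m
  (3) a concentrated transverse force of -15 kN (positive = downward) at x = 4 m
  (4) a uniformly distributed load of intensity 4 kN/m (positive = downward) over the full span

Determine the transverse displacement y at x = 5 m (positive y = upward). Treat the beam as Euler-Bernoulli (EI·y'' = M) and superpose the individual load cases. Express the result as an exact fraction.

Load 1 — applied couple M₀=19 kN·m at a=6 m (b=L-a=4):
  y_1 = (R_Ax³/6 - M_Ax²/2)/EI  [x≤a] with R_A=342/125, M_A=152/25 = ((342/125)·5³/6 - (152/25)·5²/2)/20000 = -19/20000 m
Load 2 — applied couple M₀=-4 kN·m at a=10/3 m (b=L-a=20/3):
  y_2 = (R_Ax³/6 - M_Ax²/2 - M₀(x-a)²/2)/EI  [x>a] with R_A=-8/15, M_A=0 = ((-8/15)·5³/6 - 0·5²/2 - (-4)·(5-(10/3))²/2)/20000 = -1/3600 m
Load 3 — point force P=-15 kN at a=4 m (b=L-a=6):
  y_3 = -Pa²(L-x)²(3bL-(3b+a)(L-x))/(6L³EI)  [x>a] = -(-15)·4²·(10-5)²·(3·6·10-(3·6+4)·(10-5))/(6·10³·20000) = 7/2000 m
Load 4 — uniform load w=4 kN/m over full span:
  y_4 = -wx²(L-x)²/(24EI) = -4·5²·(10-5)²/(24·20000) = -1/192 m
Superposition: y = Σ y_i = -1057/360000 m ≈ -0.002936 m

y(5) = -1057/360000 m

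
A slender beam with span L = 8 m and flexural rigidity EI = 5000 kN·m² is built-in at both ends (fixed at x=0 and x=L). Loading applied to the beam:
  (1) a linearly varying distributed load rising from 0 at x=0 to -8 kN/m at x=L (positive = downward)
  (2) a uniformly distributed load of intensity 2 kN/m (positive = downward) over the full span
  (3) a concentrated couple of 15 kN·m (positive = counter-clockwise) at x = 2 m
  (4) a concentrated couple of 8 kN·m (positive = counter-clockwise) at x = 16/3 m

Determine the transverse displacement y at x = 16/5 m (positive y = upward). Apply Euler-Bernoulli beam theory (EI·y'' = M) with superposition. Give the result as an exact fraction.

y(16/5) = 1886933/351562500 m

Load 1 — triangular load w₀=-8 kN/m (0→w₀ over full span):
  y_1 = -w₀x²(L-x)²(x+2L)/(120LEI) = -(-8)·(16/5)²·(8-(16/5))²·((16/5)+2·8)/(120·8·5000) = 73728/9765625 m
Load 2 — uniform load w=2 kN/m over full span:
  y_2 = -wx²(L-x)²/(24EI) = -2·(16/5)²·(8-(16/5))²/(24·5000) = -1536/390625 m
Load 3 — applied couple M₀=15 kN·m at a=2 m (b=L-a=6):
  y_3 = (R_Ax³/6 - M_Ax²/2 - M₀(x-a)²/2)/EI  [x>a] with R_A=135/64, M_A=-45/16 = ((135/64)·(16/5)³/6 - (-45/16)·(16/5)²/2 - 15·((16/5)-2)²/2)/5000 = 189/62500 m
Load 4 — applied couple M₀=8 kN·m at a=16/3 m (b=L-a=8/3):
  y_4 = (R_Ax³/6 - M_Ax²/2)/EI  [x≤a] with R_A=4/3, M_A=8/3 = ((4/3)·(16/5)³/6 - (8/3)·(16/5)²/2)/5000 = -896/703125 m
Superposition: y = Σ y_i = 1886933/351562500 m ≈ 0.005367 m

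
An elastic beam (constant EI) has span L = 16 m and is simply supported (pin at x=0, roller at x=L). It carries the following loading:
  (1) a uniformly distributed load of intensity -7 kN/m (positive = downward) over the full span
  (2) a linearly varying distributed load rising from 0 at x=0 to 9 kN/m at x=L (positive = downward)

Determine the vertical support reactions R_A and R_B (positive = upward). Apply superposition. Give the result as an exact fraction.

Load 1 — uniform load w=-7 kN/m over full span:
  R_A = wL/2 = (-7)·16/2 = -56 kN
  R_B = wL/2 = (-7)·16/2 = -56 kN
Load 2 — triangular load w₀=9 kN/m (0→w₀ over full span):
  R_A = w₀L/6 = 9·16/6 = 24 kN
  R_B = w₀L/3 = 9·16/3 = 48 kN
Superposition: R_A = -32 kN, R_B = -8 kN

R_A = -32 kN, R_B = -8 kN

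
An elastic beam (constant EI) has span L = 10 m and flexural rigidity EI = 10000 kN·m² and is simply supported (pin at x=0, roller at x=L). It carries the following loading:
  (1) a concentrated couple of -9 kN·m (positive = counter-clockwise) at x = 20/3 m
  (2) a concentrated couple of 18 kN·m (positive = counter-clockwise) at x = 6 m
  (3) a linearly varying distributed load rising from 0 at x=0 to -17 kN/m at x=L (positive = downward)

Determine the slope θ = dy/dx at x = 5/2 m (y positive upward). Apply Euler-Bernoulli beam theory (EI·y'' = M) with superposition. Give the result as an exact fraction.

Load 1 — applied couple M₀=-9 kN·m at a=20/3 m (b=L-a=10/3):
  θ_1 = (M₀x²/(2L)+C₁)/EI  [x≤a] with C₁=M₀(3b²-L²)/(6L)=10 = ((-9)·(5/2)²/(2·10)+10)/10000 = 23/32000 rad
Load 2 — applied couple M₀=18 kN·m at a=6 m (b=L-a=4):
  θ_2 = (M₀x²/(2L)+C₁)/EI  [x≤a] with C₁=M₀(3b²-L²)/(6L)=-78/5 = (18·(5/2)²/(2·10)+(-78/5))/10000 = -399/400000 rad
Load 3 — triangular load w₀=-17 kN/m (0→w₀ over full span):
  θ_3 = -w₀(7L⁴-30L²x²+15x⁴)/(360LEI) = -(-17)·(7·10⁴-30·10²·(5/2)²+15·(5/2)⁴)/(360·10·10000) = 22559/921600 rad
Superposition: θ = Σ θ_i = 2787763/115200000 rad ≈ 0.024199 rad

θ(5/2) = 2787763/115200000 rad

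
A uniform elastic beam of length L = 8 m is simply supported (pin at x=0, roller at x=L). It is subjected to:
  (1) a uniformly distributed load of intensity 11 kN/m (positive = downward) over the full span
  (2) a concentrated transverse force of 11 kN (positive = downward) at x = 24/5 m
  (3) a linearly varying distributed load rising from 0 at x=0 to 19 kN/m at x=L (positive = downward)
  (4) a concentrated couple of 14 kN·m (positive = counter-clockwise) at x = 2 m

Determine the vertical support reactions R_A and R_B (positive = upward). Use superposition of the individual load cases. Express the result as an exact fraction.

Load 1 — uniform load w=11 kN/m over full span:
  R_A = wL/2 = 11·8/2 = 44 kN
  R_B = wL/2 = 11·8/2 = 44 kN
Load 2 — point force P=11 kN at a=24/5 m (b=L-a=16/5):
  R_A = Pb/L = 11·(16/5)/8 = 22/5 kN
  R_B = Pa/L = 11·(24/5)/8 = 33/5 kN
Load 3 — triangular load w₀=19 kN/m (0→w₀ over full span):
  R_A = w₀L/6 = 19·8/6 = 76/3 kN
  R_B = w₀L/3 = 19·8/3 = 152/3 kN
Load 4 — applied couple M₀=14 kN·m at a=2 m (b=L-a=6):
  R_A = M₀/L = 14/8 = 7/4 kN
  R_B = -M₀/L = -14/8 = -7/4 kN
Superposition: R_A = 4529/60 kN, R_B = 5971/60 kN

R_A = 4529/60 kN, R_B = 5971/60 kN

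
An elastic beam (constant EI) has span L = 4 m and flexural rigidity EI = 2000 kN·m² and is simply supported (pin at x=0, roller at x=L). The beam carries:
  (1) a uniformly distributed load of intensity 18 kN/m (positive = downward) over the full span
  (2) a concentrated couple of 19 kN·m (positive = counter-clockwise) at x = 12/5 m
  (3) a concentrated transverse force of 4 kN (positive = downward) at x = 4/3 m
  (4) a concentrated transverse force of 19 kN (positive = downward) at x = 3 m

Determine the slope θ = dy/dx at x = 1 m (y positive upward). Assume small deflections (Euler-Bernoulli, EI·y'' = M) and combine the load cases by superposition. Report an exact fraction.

θ(1) = -799129/32400000 rad

Load 1 — uniform load w=18 kN/m over full span:
  θ_1 = -w(L³-6Lx²+4x³)/(24EI) = -18·(4³-6·4·1²+4·1³)/(24·2000) = -33/2000 rad
Load 2 — applied couple M₀=19 kN·m at a=12/5 m (b=L-a=8/5):
  θ_2 = (M₀x²/(2L)+C₁)/EI  [x≤a] with C₁=M₀(3b²-L²)/(6L)=-494/75 = (19·1²/(2·4)+(-494/75))/2000 = -2527/1200000 rad
Load 3 — point force P=4 kN at a=4/3 m (b=L-a=8/3):
  θ_3 = -Pb(L²-b²-3x²)/(6LEI)  [x≤a] = -4·(8/3)·(4²-(8/3)²-3·1²)/(6·4·2000) = -53/40500 rad
Load 4 — point force P=19 kN at a=3 m (b=L-a=1):
  θ_4 = -Pb(L²-b²-3x²)/(6LEI)  [x≤a] = -19·1·(4²-1²-3·1²)/(6·4·2000) = -19/4000 rad
Superposition: θ = Σ θ_i = -799129/32400000 rad ≈ -0.024664 rad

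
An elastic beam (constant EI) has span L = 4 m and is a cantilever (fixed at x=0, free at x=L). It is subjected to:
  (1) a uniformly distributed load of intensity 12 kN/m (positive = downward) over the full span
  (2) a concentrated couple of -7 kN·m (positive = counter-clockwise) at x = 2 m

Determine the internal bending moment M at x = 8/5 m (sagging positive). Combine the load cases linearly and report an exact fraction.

M(8/5) = -1039/25 kN·m

Load 1 — uniform load w=12 kN/m over full span:
  M_1 = -w(L-x)²/2 = -12·(4-(8/5))²/2 = -864/25 kN·m
Load 2 — applied couple M₀=-7 kN·m at a=2 m (b=L-a=2):
  M_2 = M₀  [x≤a] = (-7) = -7 kN·m
Superposition: M = Σ M_i = -1039/25 kN·m ≈ -41.560000 kN·m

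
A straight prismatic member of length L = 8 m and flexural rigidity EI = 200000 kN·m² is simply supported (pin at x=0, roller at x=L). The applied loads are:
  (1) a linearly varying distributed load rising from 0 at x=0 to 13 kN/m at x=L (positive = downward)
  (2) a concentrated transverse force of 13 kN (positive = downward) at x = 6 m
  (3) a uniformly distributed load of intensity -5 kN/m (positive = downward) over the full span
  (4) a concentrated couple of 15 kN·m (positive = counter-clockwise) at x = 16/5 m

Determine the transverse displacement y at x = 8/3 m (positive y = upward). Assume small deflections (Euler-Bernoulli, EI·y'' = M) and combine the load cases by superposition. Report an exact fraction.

Load 1 — triangular load w₀=13 kN/m (0→w₀ over full span):
  y_1 = -w₀x(7L⁴-10L²x²+3x⁴)/(360LEI) = -13·(8/3)·(7·8⁴-10·8²·(8/3)²+3·(8/3)⁴)/(360·8·200000) = -3328/2278125 m
Load 2 — point force P=13 kN at a=6 m (b=L-a=2):
  y_2 = -Pbx(L²-b²-x²)/(6LEI)  [x≤a] = -13·2·(8/3)·(8²-2²-(8/3)²)/(6·8·200000) = -1547/4050000 m
Load 3 — uniform load w=-5 kN/m over full span:
  y_3 = -wx(L³-2Lx²+x³)/(24EI) = -(-5)·(8/3)·(8³-2·8·(8/3)²+(8/3)³)/(24·200000) = 176/151875 m
Load 4 — applied couple M₀=15 kN·m at a=16/5 m (b=L-a=24/5):
  y_4 = (M₀x³/(6L)+C₁x)/EI  [x≤a] with C₁=M₀(3b²-L²)/(6L)=8/5 = (15·(8/3)³/(6·8)+(8/5)·(8/3))/200000 = 43/843750 m
Superposition: y = Σ y_i = -115367/182250000 m ≈ -0.000633 m

y(8/3) = -115367/182250000 m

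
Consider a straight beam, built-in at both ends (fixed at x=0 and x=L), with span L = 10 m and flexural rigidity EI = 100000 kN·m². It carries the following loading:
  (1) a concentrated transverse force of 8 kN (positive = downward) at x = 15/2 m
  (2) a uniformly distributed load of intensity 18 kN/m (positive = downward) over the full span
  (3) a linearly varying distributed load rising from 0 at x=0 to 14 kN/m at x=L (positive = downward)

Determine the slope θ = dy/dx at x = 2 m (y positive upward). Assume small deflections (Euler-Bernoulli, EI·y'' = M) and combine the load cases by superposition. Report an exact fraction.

θ(2) = -3019/1500000 rad

Load 1 — point force P=8 kN at a=15/2 m (b=L-a=5/2):
  θ_1 = -Pb²x(2aL-(3a+b)x)/(2L³EI)  [x≤a] = -8·(5/2)²·2·(2·(15/2)·10-(3·(15/2)+(5/2))·2)/(2·10³·100000) = -1/20000 rad
Load 2 — uniform load w=18 kN/m over full span:
  θ_2 = -wx(L-x)(L-2x)/(12EI) = -18·2·(10-2)·(10-2·2)/(12·100000) = -9/6250 rad
Load 3 — triangular load w₀=14 kN/m (0→w₀ over full span):
  θ_3 = -w₀(2x(L-x)(L-2x)(x+2L)+x²(L-x)²)/(120LEI) = -14·(2·2·(10-2)·(10-2·2)·(2+2·10)+2²·(10-2)²)/(120·10·100000) = -49/93750 rad
Superposition: θ = Σ θ_i = -3019/1500000 rad ≈ -0.002013 rad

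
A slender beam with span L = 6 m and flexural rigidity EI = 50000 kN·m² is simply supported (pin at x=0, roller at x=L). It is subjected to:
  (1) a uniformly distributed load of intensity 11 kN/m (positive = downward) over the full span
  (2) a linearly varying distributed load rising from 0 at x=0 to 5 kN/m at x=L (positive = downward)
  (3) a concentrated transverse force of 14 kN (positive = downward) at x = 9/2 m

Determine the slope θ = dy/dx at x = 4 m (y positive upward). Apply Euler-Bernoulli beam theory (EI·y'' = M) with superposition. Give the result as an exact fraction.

θ(4) = 9517/7200000 rad

Load 1 — uniform load w=11 kN/m over full span:
  θ_1 = -w(L³-6Lx²+4x³)/(24EI) = -11·(6³-6·6·4²+4·4³)/(24·50000) = 143/150000 rad
Load 2 — triangular load w₀=5 kN/m (0→w₀ over full span):
  θ_2 = -w₀(7L⁴-30L²x²+15x⁴)/(360LEI) = -5·(7·6⁴-30·6²·4²+15·4⁴)/(360·6·50000) = 91/450000 rad
Load 3 — point force P=14 kN at a=9/2 m (b=L-a=3/2):
  θ_3 = -Pb(L²-b²-3x²)/(6LEI)  [x≤a] = -14·(3/2)·(6²-(3/2)²-3·4²)/(6·6·50000) = 133/800000 rad
Superposition: θ = Σ θ_i = 9517/7200000 rad ≈ 0.001322 rad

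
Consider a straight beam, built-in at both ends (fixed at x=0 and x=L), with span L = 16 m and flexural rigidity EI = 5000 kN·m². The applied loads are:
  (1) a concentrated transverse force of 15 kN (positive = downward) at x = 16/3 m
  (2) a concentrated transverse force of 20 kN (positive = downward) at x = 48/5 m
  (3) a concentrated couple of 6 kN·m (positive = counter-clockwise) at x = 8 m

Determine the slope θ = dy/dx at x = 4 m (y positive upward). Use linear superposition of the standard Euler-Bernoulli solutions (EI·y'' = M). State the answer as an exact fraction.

θ(4) = -18209/750000 rad

Load 1 — point force P=15 kN at a=16/3 m (b=L-a=32/3):
  θ_1 = -Pb²x(2aL-(3a+b)x)/(2L³EI)  [x≤a] = -15·(32/3)²·4·(2·(16/3)·16-(3·(16/3)+(32/3))·4)/(2·16³·5000) = -4/375 rad
Load 2 — point force P=20 kN at a=48/5 m (b=L-a=32/5):
  θ_2 = -Pb²x(2aL-(3a+b)x)/(2L³EI)  [x≤a] = -20·(32/5)²·4·(2·(48/5)·16-(3·(48/5)+(32/5))·4)/(2·16³·5000) = -208/15625 rad
Load 3 — applied couple M₀=6 kN·m at a=8 m (b=L-a=8):
  θ_3 = (R_Ax²/2 - M_Ax)/EI  [x≤a] with R_A=9/16, M_A=3/2 = ((9/16)·4²/2 - (3/2)·4)/5000 = -3/10000 rad
Superposition: θ = Σ θ_i = -18209/750000 rad ≈ -0.024279 rad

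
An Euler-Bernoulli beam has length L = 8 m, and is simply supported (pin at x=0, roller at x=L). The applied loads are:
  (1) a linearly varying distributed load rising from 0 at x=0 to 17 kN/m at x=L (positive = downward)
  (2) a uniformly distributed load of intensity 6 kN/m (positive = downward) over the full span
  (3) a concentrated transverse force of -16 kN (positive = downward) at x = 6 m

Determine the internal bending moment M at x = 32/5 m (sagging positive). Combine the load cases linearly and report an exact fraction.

Load 1 — triangular load w₀=17 kN/m (0→w₀ over full span):
  M_1 = w₀Lx/6 - w₀x³/(6L) = 17·8·(32/5)/6 - 17·(32/5)³/(6·8) = 6528/125 kN·m
Load 2 — uniform load w=6 kN/m over full span:
  M_2 = wx(L-x)/2 = 6·(32/5)·(8-(32/5))/2 = 768/25 kN·m
Load 3 — point force P=-16 kN at a=6 m (b=L-a=2):
  M_3 = Pa(L-x)/L  [x>a] = (-16)·6·(8-(32/5))/8 = -96/5 kN·m
Superposition: M = Σ M_i = 7968/125 kN·m ≈ 63.744000 kN·m

M(32/5) = 7968/125 kN·m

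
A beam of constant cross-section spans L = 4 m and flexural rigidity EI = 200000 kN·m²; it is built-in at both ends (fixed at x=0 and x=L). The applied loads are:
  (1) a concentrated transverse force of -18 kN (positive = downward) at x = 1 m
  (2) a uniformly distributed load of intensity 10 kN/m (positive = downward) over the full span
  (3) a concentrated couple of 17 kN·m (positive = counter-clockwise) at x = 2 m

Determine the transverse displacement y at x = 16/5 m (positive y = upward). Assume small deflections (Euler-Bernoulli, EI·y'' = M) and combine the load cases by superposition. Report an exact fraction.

Load 1 — point force P=-18 kN at a=1 m (b=L-a=3):
  y_1 = -Pa²(L-x)²(3bL-(3b+a)(L-x))/(6L³EI)  [x>a] = -(-18)·1²·(4-(16/5))²·(3·3·4-(3·3+1)·(4-(16/5)))/(6·4³·200000) = 21/5000000 m
Load 2 — uniform load w=10 kN/m over full span:
  y_2 = -wx²(L-x)²/(24EI) = -10·(16/5)²·(4-(16/5))²/(24·200000) = -16/1171875 m
Load 3 — applied couple M₀=17 kN·m at a=2 m (b=L-a=2):
  y_3 = (R_Ax³/6 - M_Ax²/2 - M₀(x-a)²/2)/EI  [x>a] with R_A=51/8, M_A=17/4 = ((51/8)·(16/5)³/6 - (17/4)·(16/5)²/2 - 17·((16/5)-2)²/2)/200000 = 51/12500000 m
Superposition: y = Σ y_i = -403/75000000 m ≈ -0.000005 m

y(16/5) = -403/75000000 m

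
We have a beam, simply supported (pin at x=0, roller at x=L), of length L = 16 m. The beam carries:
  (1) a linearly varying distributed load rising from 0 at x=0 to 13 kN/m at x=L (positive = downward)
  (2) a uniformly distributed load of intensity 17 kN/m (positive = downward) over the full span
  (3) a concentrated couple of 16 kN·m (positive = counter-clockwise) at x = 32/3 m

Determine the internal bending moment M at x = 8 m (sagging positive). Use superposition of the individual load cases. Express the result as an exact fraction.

M(8) = 760 kN·m

Load 1 — triangular load w₀=13 kN/m (0→w₀ over full span):
  M_1 = w₀Lx/6 - w₀x³/(6L) = 13·16·8/6 - 13·8³/(6·16) = 208 kN·m
Load 2 — uniform load w=17 kN/m over full span:
  M_2 = wx(L-x)/2 = 17·8·(16-8)/2 = 544 kN·m
Load 3 — applied couple M₀=16 kN·m at a=32/3 m (b=L-a=16/3):
  M_3 = M₀x/L  [x≤a] = 16·8/16 = 8 kN·m
Superposition: M = Σ M_i = 760 kN·m ≈ 760.000000 kN·m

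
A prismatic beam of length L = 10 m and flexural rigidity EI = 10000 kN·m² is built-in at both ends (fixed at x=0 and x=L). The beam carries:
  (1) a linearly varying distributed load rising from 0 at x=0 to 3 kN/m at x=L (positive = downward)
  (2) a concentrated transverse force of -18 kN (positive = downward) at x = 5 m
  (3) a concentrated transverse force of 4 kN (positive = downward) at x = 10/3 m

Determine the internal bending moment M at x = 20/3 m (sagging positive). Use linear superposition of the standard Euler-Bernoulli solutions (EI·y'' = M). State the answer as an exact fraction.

Load 1 — triangular load w₀=3 kN/m (0→w₀ over full span):
  M_1 = 3w₀Lx/20 - w₀L²/30 - w₀x³/(6L) = 3·3·10·(20/3)/20 - 3·10²/30 - 3·(20/3)³/(6·10) = 140/27 kN·m
Load 2 — point force P=-18 kN at a=5 m (b=L-a=5):
  M_2 = Pa²(a+3b)(L-x)/L³ - Pa²b/L²  [x>a] = (-18)·5²·(5+3·5)·(10-(20/3))/10³ - (-18)·5²·5/10² = -15/2 kN·m
Load 3 — point force P=4 kN at a=10/3 m (b=L-a=20/3):
  M_3 = Pa²(a+3b)(L-x)/L³ - Pa²b/L²  [x>a] = 4·(10/3)²·((10/3)+3·(20/3))·(10-(20/3))/10³ - 4·(10/3)²·(20/3)/10² = 40/81 kN·m
Superposition: M = Σ M_i = -295/162 kN·m ≈ -1.820988 kN·m

M(20/3) = -295/162 kN·m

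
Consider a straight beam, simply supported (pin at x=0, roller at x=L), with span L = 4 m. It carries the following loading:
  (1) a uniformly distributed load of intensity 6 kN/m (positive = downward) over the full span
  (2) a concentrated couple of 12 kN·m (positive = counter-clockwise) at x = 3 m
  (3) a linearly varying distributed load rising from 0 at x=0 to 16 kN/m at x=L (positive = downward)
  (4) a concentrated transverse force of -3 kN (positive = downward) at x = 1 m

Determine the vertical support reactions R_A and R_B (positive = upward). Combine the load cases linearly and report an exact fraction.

Load 1 — uniform load w=6 kN/m over full span:
  R_A = wL/2 = 6·4/2 = 12 kN
  R_B = wL/2 = 6·4/2 = 12 kN
Load 2 — applied couple M₀=12 kN·m at a=3 m (b=L-a=1):
  R_A = M₀/L = 12/4 = 3 kN
  R_B = -M₀/L = -12/4 = -3 kN
Load 3 — triangular load w₀=16 kN/m (0→w₀ over full span):
  R_A = w₀L/6 = 16·4/6 = 32/3 kN
  R_B = w₀L/3 = 16·4/3 = 64/3 kN
Load 4 — point force P=-3 kN at a=1 m (b=L-a=3):
  R_A = Pb/L = (-3)·3/4 = -9/4 kN
  R_B = Pa/L = (-3)·1/4 = -3/4 kN
Superposition: R_A = 281/12 kN, R_B = 355/12 kN

R_A = 281/12 kN, R_B = 355/12 kN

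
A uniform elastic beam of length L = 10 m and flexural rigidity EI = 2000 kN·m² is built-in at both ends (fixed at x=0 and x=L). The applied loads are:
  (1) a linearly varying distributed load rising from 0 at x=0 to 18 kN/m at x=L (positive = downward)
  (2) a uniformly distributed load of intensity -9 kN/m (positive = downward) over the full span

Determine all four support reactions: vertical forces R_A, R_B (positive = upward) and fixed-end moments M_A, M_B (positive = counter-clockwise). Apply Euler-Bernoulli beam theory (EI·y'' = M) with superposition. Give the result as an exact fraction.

Load 1 — triangular load w₀=18 kN/m (0→w₀ over full span):
  R_A = 3w₀L/20 = 3·18·10/20 = 27 kN
  M_A = w₀L²/30 = 18·10²/30 = 60 kN·m
  R_B = 7w₀L/20 = 7·18·10/20 = 63 kN
  M_B = -w₀L²/20 = -18·10²/20 = -90 kN·m
Load 2 — uniform load w=-9 kN/m over full span:
  R_A = wL/2 = (-9)·10/2 = -45 kN
  M_A = wL²/12 = (-9)·10²/12 = -75 kN·m
  R_B = wL/2 = (-9)·10/2 = -45 kN
  M_B = -wL²/12 = -(-9)·10²/12 = 75 kN·m
Superposition: R_A = -18 kN, M_A = -15 kN·m, R_B = 18 kN, M_B = -15 kN·m

R_A = -18 kN, M_A = -15 kN·m, R_B = 18 kN, M_B = -15 kN·m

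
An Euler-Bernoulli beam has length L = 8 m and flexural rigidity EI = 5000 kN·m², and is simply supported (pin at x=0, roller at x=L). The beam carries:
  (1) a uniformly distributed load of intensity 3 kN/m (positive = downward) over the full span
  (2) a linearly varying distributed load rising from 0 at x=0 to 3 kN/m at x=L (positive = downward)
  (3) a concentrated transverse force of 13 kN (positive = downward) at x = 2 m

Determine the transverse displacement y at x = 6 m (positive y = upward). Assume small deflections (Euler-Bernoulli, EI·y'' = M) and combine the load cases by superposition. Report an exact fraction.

Load 1 — uniform load w=3 kN/m over full span:
  y_1 = -wx(L³-2Lx²+x³)/(24EI) = -3·6·(8³-2·8·6²+6³)/(24·5000) = -57/2500 m
Load 2 — triangular load w₀=3 kN/m (0→w₀ over full span):
  y_2 = -w₀x(7L⁴-10L²x²+3x⁴)/(360LEI) = -3·6·(7·8⁴-10·8²·6²+3·6⁴)/(360·8·5000) = -119/10000 m
Load 3 — point force P=13 kN at a=2 m (b=L-a=6):
  y_3 = -Pa(L-x)(2Lx-a²-x²)/(6LEI)  [x>a] = -13·2·(8-6)·(2·8·6-2²-6²)/(6·8·5000) = -91/7500 m
Superposition: y = Σ y_i = -281/6000 m ≈ -0.046833 m

y(6) = -281/6000 m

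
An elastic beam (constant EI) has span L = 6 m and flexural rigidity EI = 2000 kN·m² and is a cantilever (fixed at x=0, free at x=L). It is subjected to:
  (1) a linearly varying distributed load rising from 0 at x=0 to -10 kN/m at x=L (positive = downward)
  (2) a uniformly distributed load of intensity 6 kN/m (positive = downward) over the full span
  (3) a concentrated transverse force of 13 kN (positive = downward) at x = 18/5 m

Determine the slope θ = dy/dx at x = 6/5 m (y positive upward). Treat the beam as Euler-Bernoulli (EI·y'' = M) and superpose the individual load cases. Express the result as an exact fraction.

Load 1 — triangular load w₀=-10 kN/m (0→w₀ over full span):
  θ_1 = (w₀Lx²/4-w₀L²x/3-w₀x⁴/(24L))/EI = ((-10)·6·(6/5)²/4-(-10)·6²·(6/5)/3-(-10)·(6/5)⁴/(24·6))/2000 = 7659/125000 rad
Load 2 — uniform load w=6 kN/m over full span:
  θ_2 = -wx(x²-3Lx+3L²)/(6EI) = -6·(6/5)·((6/5)²-3·6·(6/5)+3·6²)/(6·2000) = -1647/31250 rad
Load 3 — point force P=13 kN at a=18/5 m (b=L-a=12/5):
  θ_3 = -Px(2a-x)/(2EI)  [x≤a] = -13·(6/5)·(2·(18/5)-(6/5))/(2·2000) = -117/5000 rad
Superposition: θ = Σ θ_i = -927/62500 rad ≈ -0.014832 rad

θ(6/5) = -927/62500 rad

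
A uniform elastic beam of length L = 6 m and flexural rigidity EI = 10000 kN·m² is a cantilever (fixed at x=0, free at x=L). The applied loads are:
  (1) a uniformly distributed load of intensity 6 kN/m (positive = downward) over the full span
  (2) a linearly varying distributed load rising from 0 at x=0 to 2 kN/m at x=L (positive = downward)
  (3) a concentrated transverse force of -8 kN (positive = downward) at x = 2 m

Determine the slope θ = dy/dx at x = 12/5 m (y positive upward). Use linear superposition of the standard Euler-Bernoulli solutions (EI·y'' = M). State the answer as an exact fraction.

θ(12/5) = -7583/390625 rad

Load 1 — uniform load w=6 kN/m over full span:
  θ_1 = -wx(x²-3Lx+3L²)/(6EI) = -6·(12/5)·((12/5)²-3·6·(12/5)+3·6²)/(6·10000) = -1323/78125 rad
Load 2 — triangular load w₀=2 kN/m (0→w₀ over full span):
  θ_2 = (w₀Lx²/4-w₀L²x/3-w₀x⁴/(24L))/EI = (2·6·(12/5)²/4-2·6²·(12/5)/3-2·(12/5)⁴/(24·6))/10000 = -1593/390625 rad
Load 3 — point force P=-8 kN at a=2 m (b=L-a=4):
  θ_3 = -Pa²/(2EI)  [x>a] = -(-8)·2²/(2·10000) = 1/625 rad
Superposition: θ = Σ θ_i = -7583/390625 rad ≈ -0.019412 rad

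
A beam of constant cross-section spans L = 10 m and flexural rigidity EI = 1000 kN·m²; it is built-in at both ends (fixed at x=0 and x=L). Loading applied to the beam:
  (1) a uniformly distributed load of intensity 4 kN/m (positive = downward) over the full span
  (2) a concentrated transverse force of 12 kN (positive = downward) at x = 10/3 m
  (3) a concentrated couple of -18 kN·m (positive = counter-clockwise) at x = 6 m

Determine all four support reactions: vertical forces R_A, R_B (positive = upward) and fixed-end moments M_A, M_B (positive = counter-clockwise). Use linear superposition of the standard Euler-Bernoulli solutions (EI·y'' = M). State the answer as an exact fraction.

Load 1 — uniform load w=4 kN/m over full span:
  R_A = wL/2 = 4·10/2 = 20 kN
  M_A = wL²/12 = 4·10²/12 = 100/3 kN·m
  R_B = wL/2 = 4·10/2 = 20 kN
  M_B = -wL²/12 = -4·10²/12 = -100/3 kN·m
Load 2 — point force P=12 kN at a=10/3 m (b=L-a=20/3):
  R_A = Pb²(3a+b)/L³ = 12·(20/3)²·(3·(10/3)+(20/3))/10³ = 80/9 kN
  M_A = Pab²/L² = 12·(10/3)·(20/3)²/10² = 160/9 kN·m
  R_B = Pa²(a+3b)/L³ = 12·(10/3)²·((10/3)+3·(20/3))/10³ = 28/9 kN
  M_B = -Pa²b/L² = -12·(10/3)²·(20/3)/10² = -80/9 kN·m
Load 3 — applied couple M₀=-18 kN·m at a=6 m (b=L-a=4):
  R_A = 6M₀ab/L³ = 6·(-18)·6·4/10³ = -324/125 kN
  M_A = M₀b(2a-b)/L² = (-18)·4·(2·6-4)/10² = -144/25 kN·m
  R_B = -6M₀ab/L³ = -6·(-18)·6·4/10³ = 324/125 kN
  M_B = M₀a(2b-a)/L² = (-18)·6·(2·4-6)/10² = -54/25 kN·m
Superposition: R_A = 29584/1125 kN, M_A = 10204/225 kN·m, R_B = 28916/1125 kN, M_B = -9986/225 kN·m

R_A = 29584/1125 kN, M_A = 10204/225 kN·m, R_B = 28916/1125 kN, M_B = -9986/225 kN·m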